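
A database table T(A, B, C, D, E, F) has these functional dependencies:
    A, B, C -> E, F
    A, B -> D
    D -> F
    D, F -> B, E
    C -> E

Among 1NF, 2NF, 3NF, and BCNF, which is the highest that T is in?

1NF

Candidate keys: {A, B, C}, {A, C, D}. Prime attributes: {A, B, C, D}.
A, B -> D breaks BCNF: {A, B}⁺ = {A, B, D, E, F}, so {A, B} is not a superkey.
D -> F has non-prime {F} on the right and a non-superkey on the left, so 3NF fails.
{C} is a proper subset of the key {A, B, C}, and {C}⁺ contains the non-prime attribute {E} — a partial dependency, so 2NF is violated.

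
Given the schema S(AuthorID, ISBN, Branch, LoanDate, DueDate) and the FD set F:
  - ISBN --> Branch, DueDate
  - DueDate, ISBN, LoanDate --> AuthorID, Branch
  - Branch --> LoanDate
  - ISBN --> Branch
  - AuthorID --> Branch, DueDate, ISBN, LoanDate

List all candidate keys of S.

{AuthorID}, {ISBN}

Closure of {AuthorID} is {AuthorID, Branch, DueDate, ISBN, LoanDate}, the whole schema; {AuthorID} is a candidate key.
Closure of {ISBN} is {AuthorID, Branch, DueDate, ISBN, LoanDate}, the whole schema; {ISBN} is a candidate key.
No proper subset of any of these is a key, and no other minimal superkey exists.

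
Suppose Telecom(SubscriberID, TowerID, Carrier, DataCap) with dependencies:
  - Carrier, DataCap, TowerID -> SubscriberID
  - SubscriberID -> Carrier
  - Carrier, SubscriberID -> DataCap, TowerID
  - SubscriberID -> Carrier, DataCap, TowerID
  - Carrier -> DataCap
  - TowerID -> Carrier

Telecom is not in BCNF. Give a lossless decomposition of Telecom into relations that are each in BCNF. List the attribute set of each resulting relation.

{Carrier, DataCap}; {Carrier, SubscriberID, TowerID}

Candidate keys of the original relation: {SubscriberID}, {TowerID}.
In {Carrier, DataCap, SubscriberID, TowerID}, {Carrier} is not a superkey ({Carrier}⁺ restricted to this set is {Carrier, DataCap}), so split on Carrier -> DataCap into {Carrier, DataCap} and {Carrier, SubscriberID, TowerID}.
{Carrier, DataCap} has no BCNF violation.
{Carrier, SubscriberID, TowerID} has no BCNF violation.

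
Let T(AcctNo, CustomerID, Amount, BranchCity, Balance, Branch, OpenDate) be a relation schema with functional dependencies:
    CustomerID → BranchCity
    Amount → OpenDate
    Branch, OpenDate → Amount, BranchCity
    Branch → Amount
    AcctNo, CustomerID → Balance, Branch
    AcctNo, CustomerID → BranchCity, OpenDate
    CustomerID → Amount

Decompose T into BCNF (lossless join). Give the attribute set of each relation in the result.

{AcctNo, Balance, Branch, CustomerID}; {Amount, BranchCity, CustomerID}; {Amount, OpenDate}

Candidate key of the original relation: {AcctNo, CustomerID}.
In {AcctNo, Amount, Balance, Branch, BranchCity, CustomerID, OpenDate}, {CustomerID} is not a superkey ({CustomerID}⁺ restricted to this set is {Amount, BranchCity, CustomerID, OpenDate}), so split on CustomerID → Amount, BranchCity, OpenDate into {Amount, BranchCity, CustomerID, OpenDate} and {AcctNo, Balance, Branch, CustomerID}.
In {Amount, BranchCity, CustomerID, OpenDate}, {Amount} is not a superkey ({Amount}⁺ restricted to this set is {Amount, OpenDate}), so split on Amount → OpenDate into {Amount, OpenDate} and {Amount, BranchCity, CustomerID}.
{Amount, OpenDate} has no BCNF violation.
{Amount, BranchCity, CustomerID} has no BCNF violation.
{AcctNo, Balance, Branch, CustomerID} has no BCNF violation.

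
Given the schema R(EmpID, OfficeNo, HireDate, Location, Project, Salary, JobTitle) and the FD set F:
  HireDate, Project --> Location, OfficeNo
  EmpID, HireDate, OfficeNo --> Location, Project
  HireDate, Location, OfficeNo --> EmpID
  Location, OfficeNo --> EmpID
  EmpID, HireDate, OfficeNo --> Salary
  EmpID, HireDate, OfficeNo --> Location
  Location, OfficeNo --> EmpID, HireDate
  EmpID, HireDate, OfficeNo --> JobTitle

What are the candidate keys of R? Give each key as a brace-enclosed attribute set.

{EmpID, HireDate, OfficeNo}, {HireDate, Project}, {Location, OfficeNo}

{HireDate, Project}⁺ = {EmpID, HireDate, JobTitle, Location, OfficeNo, Project, Salary}, which is every attribute, so {HireDate, Project} is a candidate key.
{Location, OfficeNo}⁺ = {EmpID, HireDate, JobTitle, Location, OfficeNo, Project, Salary}, which is every attribute, so {Location, OfficeNo} is a candidate key.
{EmpID, HireDate, OfficeNo}⁺ = {EmpID, HireDate, JobTitle, Location, OfficeNo, Project, Salary}, which is every attribute, so {EmpID, HireDate, OfficeNo} is a candidate key.
Any other superkey properly contains one of these, so there are no further candidate keys.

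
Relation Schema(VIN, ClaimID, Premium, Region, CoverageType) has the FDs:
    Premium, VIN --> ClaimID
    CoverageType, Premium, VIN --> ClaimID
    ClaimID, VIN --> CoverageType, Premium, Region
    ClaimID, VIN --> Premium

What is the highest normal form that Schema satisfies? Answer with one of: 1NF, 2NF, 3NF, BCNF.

BCNF

Candidate keys: {ClaimID, VIN}, {Premium, VIN}. Prime attributes: {ClaimID, Premium, VIN}.
Every FD has a superkey on the left, so the relation is in BCNF.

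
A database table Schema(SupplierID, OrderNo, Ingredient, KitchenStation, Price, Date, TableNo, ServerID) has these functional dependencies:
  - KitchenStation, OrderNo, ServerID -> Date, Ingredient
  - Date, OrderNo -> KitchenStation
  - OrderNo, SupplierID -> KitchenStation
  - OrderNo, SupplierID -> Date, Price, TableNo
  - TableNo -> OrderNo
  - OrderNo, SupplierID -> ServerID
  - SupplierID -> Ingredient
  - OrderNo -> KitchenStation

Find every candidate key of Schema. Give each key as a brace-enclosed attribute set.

{OrderNo, SupplierID}, {SupplierID, TableNo}

No FD produces {SupplierID}, so it must be in every candidate key.
Closure of {OrderNo, SupplierID} is {Date, Ingredient, KitchenStation, OrderNo, Price, ServerID, SupplierID, TableNo}, the whole schema; {OrderNo, SupplierID} is a candidate key.
Closure of {SupplierID, TableNo} is {Date, Ingredient, KitchenStation, OrderNo, Price, ServerID, SupplierID, TableNo}, the whole schema; {SupplierID, TableNo} is a candidate key.
Any other superkey properly contains one of these, so there are no further candidate keys.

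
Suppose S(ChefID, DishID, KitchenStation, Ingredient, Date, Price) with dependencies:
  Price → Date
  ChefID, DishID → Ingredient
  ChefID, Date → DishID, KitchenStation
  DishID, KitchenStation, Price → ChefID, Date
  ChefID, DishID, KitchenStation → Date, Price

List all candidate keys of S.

{ChefID, Date}, {ChefID, DishID, KitchenStation}, {ChefID, Price}, {DishID, KitchenStation, Price}

{ChefID, Date} is a candidate key since {ChefID, Date}⁺ = {ChefID, Date, DishID, Ingredient, KitchenStation, Price} covers every attribute.
{ChefID, Price} is a candidate key since {ChefID, Price}⁺ = {ChefID, Date, DishID, Ingredient, KitchenStation, Price} covers every attribute.
{ChefID, DishID, KitchenStation} is a candidate key since {ChefID, DishID, KitchenStation}⁺ = {ChefID, Date, DishID, Ingredient, KitchenStation, Price} covers every attribute.
{DishID, KitchenStation, Price} is a candidate key since {DishID, KitchenStation, Price}⁺ = {ChefID, Date, DishID, Ingredient, KitchenStation, Price} covers every attribute.
No proper subset of any of these is a key, and no other minimal superkey exists.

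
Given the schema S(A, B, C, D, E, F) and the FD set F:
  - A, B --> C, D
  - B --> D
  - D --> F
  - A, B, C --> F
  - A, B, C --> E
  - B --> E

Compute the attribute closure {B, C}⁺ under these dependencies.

Start with {B, C}.
B --> D applies; add {D} → now {B, C, D}.
D --> F applies; add {F} → now {B, C, D, F}.
B --> E applies; add {E} → now {B, C, D, E, F}.
No further FD applies.

{B, C, D, E, F}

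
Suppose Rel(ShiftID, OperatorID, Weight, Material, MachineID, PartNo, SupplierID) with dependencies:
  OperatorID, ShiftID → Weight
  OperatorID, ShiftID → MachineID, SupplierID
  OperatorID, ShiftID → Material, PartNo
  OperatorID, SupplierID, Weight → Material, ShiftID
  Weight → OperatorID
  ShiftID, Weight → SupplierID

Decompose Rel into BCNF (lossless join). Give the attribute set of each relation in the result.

{MachineID, Material, PartNo, ShiftID, SupplierID, Weight}; {OperatorID, Weight}

Candidate keys of the original relation: {OperatorID, ShiftID}, {ShiftID, Weight}, {SupplierID, Weight}.
In {MachineID, Material, OperatorID, PartNo, ShiftID, SupplierID, Weight}, {Weight} is not a superkey ({Weight}⁺ restricted to this set is {OperatorID, Weight}), so split on Weight → OperatorID into {OperatorID, Weight} and {MachineID, Material, PartNo, ShiftID, SupplierID, Weight}.
{OperatorID, Weight} is in BCNF.
{MachineID, Material, PartNo, ShiftID, SupplierID, Weight} is in BCNF.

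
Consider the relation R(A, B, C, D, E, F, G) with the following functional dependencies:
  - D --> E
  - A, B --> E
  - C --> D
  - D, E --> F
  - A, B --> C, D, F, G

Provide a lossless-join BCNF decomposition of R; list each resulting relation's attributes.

{A, B, C, G}; {C, D}; {D, E, F}

Candidate key of the original relation: {A, B}.
Within {A, B, C, D, E, F, G}: {D}⁺ ∩ {A, B, C, D, E, F, G} = {D, E, F}, not the whole set, so D --> E, F violates BCNF; decompose into {D, E, F} and {A, B, C, D, G}.
{D, E, F}: every determinant is a superkey — BCNF.
Within {A, B, C, D, G}: {C}⁺ ∩ {A, B, C, D, G} = {C, D}, not the whole set, so C --> D violates BCNF; decompose into {C, D} and {A, B, C, G}.
{C, D}: every determinant is a superkey — BCNF.
{A, B, C, G}: every determinant is a superkey — BCNF.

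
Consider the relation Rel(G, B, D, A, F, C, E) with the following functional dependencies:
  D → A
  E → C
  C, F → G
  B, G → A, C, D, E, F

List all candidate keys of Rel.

{B, C, F}, {B, E, F}, {B, G}

No FD produces {B}, so it must be in every candidate key.
{B, G}⁺ = {A, B, C, D, E, F, G} — all of the relation — so {B, G} is a candidate key.
{B, C, F}⁺ = {A, B, C, D, E, F, G} — all of the relation — so {B, C, F} is a candidate key.
{B, E, F}⁺ = {A, B, C, D, E, F, G} — all of the relation — so {B, E, F} is a candidate key.
Any other superkey properly contains one of these, so there are no further candidate keys.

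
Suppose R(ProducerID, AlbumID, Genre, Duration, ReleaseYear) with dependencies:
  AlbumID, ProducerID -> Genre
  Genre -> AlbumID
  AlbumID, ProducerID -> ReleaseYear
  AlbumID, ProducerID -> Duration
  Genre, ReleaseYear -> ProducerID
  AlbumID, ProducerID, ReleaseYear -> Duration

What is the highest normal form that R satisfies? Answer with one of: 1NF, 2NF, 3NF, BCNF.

Candidate keys: {AlbumID, ProducerID}, {Genre, ProducerID}, {Genre, ReleaseYear}. Prime attributes: {AlbumID, Genre, ProducerID, ReleaseYear}.
Genre -> AlbumID breaks BCNF: {Genre}⁺ = {AlbumID, Genre}, so {Genre} is not a superkey.
Its right-hand attributes {AlbumID} are all prime, as are those of every other non-superkey FD — the relation is in 3NF.

3NF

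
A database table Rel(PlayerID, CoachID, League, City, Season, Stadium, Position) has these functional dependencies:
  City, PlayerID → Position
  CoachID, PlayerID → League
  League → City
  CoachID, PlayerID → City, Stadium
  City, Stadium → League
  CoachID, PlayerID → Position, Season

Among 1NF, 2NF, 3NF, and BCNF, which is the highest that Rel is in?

Candidate key: {CoachID, PlayerID}. Prime attributes: {CoachID, PlayerID}.
City, PlayerID → Position: {City, PlayerID}⁺ = {City, PlayerID, Position}, which is not all of the attributes, so the left side is not a superkey — BCNF is violated.
City, PlayerID → Position has non-prime {Position} on the right and a non-superkey on the left, so 3NF fails.
No non-prime attribute depends on a proper subset of any candidate key, so 2NF holds.

2NF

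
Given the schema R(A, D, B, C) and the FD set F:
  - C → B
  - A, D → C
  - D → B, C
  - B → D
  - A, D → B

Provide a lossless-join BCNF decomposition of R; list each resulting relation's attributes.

Candidate keys of the original relation: {A, B}, {A, C}, {A, D}.
In {A, B, C, D}, {C} is not a superkey ({C}⁺ restricted to this set is {B, C, D}), so split on C → B, D into {B, C, D} and {A, C}.
{B, C, D} has no BCNF violation.
{A, C} has no BCNF violation.

{A, C}; {B, C, D}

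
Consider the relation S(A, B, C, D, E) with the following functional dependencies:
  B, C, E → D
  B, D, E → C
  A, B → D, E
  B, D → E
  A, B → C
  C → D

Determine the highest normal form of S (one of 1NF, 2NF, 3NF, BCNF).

2NF

Candidate key: {A, B}. Prime attributes: {A, B}.
B, C, E → D breaks BCNF: {B, C, E}⁺ = {B, C, D, E}, so {B, C, E} is not a superkey.
B, C, E → D has non-prime {D} on the right and a non-superkey on the left, so 3NF fails.
No proper subset of a key has a non-prime attribute in its closure, so there is no partial dependency; 2NF holds.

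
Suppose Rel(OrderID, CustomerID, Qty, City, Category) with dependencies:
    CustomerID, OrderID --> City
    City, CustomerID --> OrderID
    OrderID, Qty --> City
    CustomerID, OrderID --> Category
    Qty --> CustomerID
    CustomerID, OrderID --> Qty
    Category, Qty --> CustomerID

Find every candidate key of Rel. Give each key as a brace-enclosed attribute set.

{City, CustomerID}, {City, Qty}, {CustomerID, OrderID}, {OrderID, Qty}

Closure of {City, CustomerID} is {Category, City, CustomerID, OrderID, Qty}, the whole schema; {City, CustomerID} is a candidate key.
Closure of {City, Qty} is {Category, City, CustomerID, OrderID, Qty}, the whole schema; {City, Qty} is a candidate key.
Closure of {CustomerID, OrderID} is {Category, City, CustomerID, OrderID, Qty}, the whole schema; {CustomerID, OrderID} is a candidate key.
Closure of {OrderID, Qty} is {Category, City, CustomerID, OrderID, Qty}, the whole schema; {OrderID, Qty} is a candidate key.
These are minimal and exhaustive — every other superkey contains one of them.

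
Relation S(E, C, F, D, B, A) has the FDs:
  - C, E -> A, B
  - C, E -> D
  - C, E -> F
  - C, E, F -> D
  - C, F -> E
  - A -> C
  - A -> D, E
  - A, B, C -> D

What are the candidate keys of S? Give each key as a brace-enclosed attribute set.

{A} is a candidate key since {A}⁺ = {A, B, C, D, E, F} covers every attribute.
{C, E} is a candidate key since {C, E}⁺ = {A, B, C, D, E, F} covers every attribute.
{C, F} is a candidate key since {C, F}⁺ = {A, B, C, D, E, F} covers every attribute.
No proper subset of any of these is a key, and no other minimal superkey exists.

{A}, {C, E}, {C, F}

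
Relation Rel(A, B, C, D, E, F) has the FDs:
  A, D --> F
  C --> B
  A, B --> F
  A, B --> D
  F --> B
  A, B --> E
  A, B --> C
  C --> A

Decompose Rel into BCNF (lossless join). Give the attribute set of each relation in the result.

Candidate keys of the original relation: {A, B}, {A, D}, {A, F}, {C}.
{A, B, C, D, E, F}: {F} determines {B, F} here but is not a superkey — split on F --> B, giving {B, F} and {A, C, D, E, F}.
{B, F}: every determinant is a superkey — BCNF.
{A, C, D, E, F}: every determinant is a superkey — BCNF.

{A, C, D, E, F}; {B, F}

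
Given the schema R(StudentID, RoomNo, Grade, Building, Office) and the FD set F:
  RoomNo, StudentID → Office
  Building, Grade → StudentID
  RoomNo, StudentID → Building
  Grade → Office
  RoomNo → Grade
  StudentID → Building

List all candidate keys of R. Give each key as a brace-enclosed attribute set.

{Building, RoomNo}, {RoomNo, StudentID}

No FD produces {RoomNo}, so it must be in every candidate key.
{Building, RoomNo}⁺ = {Building, Grade, Office, RoomNo, StudentID}, which is every attribute, so {Building, RoomNo} is a candidate key.
{RoomNo, StudentID}⁺ = {Building, Grade, Office, RoomNo, StudentID}, which is every attribute, so {RoomNo, StudentID} is a candidate key.
No proper subset of any of these is a key, and no other minimal superkey exists.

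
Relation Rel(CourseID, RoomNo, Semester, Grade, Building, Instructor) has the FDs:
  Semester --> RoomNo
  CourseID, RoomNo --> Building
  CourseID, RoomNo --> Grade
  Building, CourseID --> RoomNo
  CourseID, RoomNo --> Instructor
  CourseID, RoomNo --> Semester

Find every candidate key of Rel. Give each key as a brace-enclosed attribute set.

{Building, CourseID}, {CourseID, RoomNo}, {CourseID, Semester}

{CourseID} never appears on the right of any FD, so every key must include it.
{Building, CourseID}⁺ = {Building, CourseID, Grade, Instructor, RoomNo, Semester} — all of the relation — so {Building, CourseID} is a candidate key.
{CourseID, RoomNo}⁺ = {Building, CourseID, Grade, Instructor, RoomNo, Semester} — all of the relation — so {CourseID, RoomNo} is a candidate key.
{CourseID, Semester}⁺ = {Building, CourseID, Grade, Instructor, RoomNo, Semester} — all of the relation — so {CourseID, Semester} is a candidate key.
These are minimal and exhaustive — every other superkey contains one of them.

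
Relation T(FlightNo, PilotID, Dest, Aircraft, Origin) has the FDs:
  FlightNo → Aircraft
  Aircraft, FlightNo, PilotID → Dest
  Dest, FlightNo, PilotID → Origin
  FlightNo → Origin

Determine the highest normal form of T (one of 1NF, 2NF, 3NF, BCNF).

Candidate key: {FlightNo, PilotID}. Prime attributes: {FlightNo, PilotID}.
FlightNo → Aircraft: {FlightNo}⁺ = {Aircraft, FlightNo, Origin}, which is not all of the attributes, so the left side is not a superkey — BCNF is violated.
Because {Aircraft} is non-prime and the left side of FlightNo → Aircraft is not a superkey, the relation is not in 3NF.
{FlightNo} is a proper subset of the key {FlightNo, PilotID}, and {FlightNo}⁺ contains the non-prime attributes {Aircraft, Origin} — a partial dependency, so 2NF is violated.

1NF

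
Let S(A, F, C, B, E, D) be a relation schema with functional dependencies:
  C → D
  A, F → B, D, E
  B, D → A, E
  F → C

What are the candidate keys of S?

No FD produces {F}, so it must be in every candidate key.
{A, F}⁺ = {A, B, C, D, E, F} — all of the relation — so {A, F} is a candidate key.
{B, F}⁺ = {A, B, C, D, E, F} — all of the relation — so {B, F} is a candidate key.
These are minimal and exhaustive — every other superkey contains one of them.

{A, F}, {B, F}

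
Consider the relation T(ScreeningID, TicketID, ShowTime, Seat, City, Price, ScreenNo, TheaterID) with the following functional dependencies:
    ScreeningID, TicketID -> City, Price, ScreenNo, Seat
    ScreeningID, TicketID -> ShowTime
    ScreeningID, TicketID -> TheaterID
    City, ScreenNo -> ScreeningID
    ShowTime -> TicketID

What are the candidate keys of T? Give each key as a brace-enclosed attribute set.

{ScreeningID, ShowTime}⁺ = {City, Price, ScreenNo, ScreeningID, Seat, ShowTime, TheaterID, TicketID}, which is every attribute, so {ScreeningID, ShowTime} is a candidate key.
{ScreeningID, TicketID}⁺ = {City, Price, ScreenNo, ScreeningID, Seat, ShowTime, TheaterID, TicketID}, which is every attribute, so {ScreeningID, TicketID} is a candidate key.
{City, ScreenNo, ShowTime}⁺ = {City, Price, ScreenNo, ScreeningID, Seat, ShowTime, TheaterID, TicketID}, which is every attribute, so {City, ScreenNo, ShowTime} is a candidate key.
{City, ScreenNo, TicketID}⁺ = {City, Price, ScreenNo, ScreeningID, Seat, ShowTime, TheaterID, TicketID}, which is every attribute, so {City, ScreenNo, TicketID} is a candidate key.
Any other superkey properly contains one of these, so there are no further candidate keys.

{City, ScreenNo, ShowTime}, {City, ScreenNo, TicketID}, {ScreeningID, ShowTime}, {ScreeningID, TicketID}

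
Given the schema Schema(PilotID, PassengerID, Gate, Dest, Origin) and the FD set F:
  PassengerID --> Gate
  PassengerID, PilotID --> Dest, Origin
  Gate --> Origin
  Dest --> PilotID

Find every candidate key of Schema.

{Dest, PassengerID}, {PassengerID, PilotID}

No FD produces {PassengerID}, so it must be in every candidate key.
{Dest, PassengerID} is a candidate key since {Dest, PassengerID}⁺ = {Dest, Gate, Origin, PassengerID, PilotID} covers every attribute.
{PassengerID, PilotID} is a candidate key since {PassengerID, PilotID}⁺ = {Dest, Gate, Origin, PassengerID, PilotID} covers every attribute.
Any other superkey properly contains one of these, so there are no further candidate keys.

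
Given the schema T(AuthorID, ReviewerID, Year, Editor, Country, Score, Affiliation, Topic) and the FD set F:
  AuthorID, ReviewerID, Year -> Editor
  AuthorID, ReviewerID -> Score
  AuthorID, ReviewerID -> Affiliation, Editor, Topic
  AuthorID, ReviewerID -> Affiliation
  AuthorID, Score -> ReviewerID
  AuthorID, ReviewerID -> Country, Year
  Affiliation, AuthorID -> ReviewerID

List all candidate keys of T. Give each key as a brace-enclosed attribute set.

Attributes never on any right-hand side: {AuthorID} — every candidate key must contain it.
{Affiliation, AuthorID} is a candidate key since {Affiliation, AuthorID}⁺ = {Affiliation, AuthorID, Country, Editor, ReviewerID, Score, Topic, Year} covers every attribute.
{AuthorID, ReviewerID} is a candidate key since {AuthorID, ReviewerID}⁺ = {Affiliation, AuthorID, Country, Editor, ReviewerID, Score, Topic, Year} covers every attribute.
{AuthorID, Score} is a candidate key since {AuthorID, Score}⁺ = {Affiliation, AuthorID, Country, Editor, ReviewerID, Score, Topic, Year} covers every attribute.
These are minimal and exhaustive — every other superkey contains one of them.

{Affiliation, AuthorID}, {AuthorID, ReviewerID}, {AuthorID, Score}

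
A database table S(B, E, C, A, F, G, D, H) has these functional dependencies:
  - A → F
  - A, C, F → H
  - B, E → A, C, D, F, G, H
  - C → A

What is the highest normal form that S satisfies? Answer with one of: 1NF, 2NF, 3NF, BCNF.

2NF

Candidate key: {B, E}. Prime attributes: {B, E}.
A → F: {A}⁺ = {A, F}, which is not all of the attributes, so the left side is not a superkey — BCNF is violated.
Because {F} is non-prime and the left side of A → F is not a superkey, the relation is not in 3NF.
Checking every proper subset of each key, none determines a non-prime attribute — 2NF is satisfied.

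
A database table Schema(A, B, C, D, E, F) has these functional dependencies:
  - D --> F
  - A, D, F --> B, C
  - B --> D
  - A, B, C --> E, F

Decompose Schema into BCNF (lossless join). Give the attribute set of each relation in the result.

Candidate keys of the original relation: {A, B}, {A, D}.
Within {A, B, C, D, E, F}: {D}⁺ ∩ {A, B, C, D, E, F} = {D, F}, not the whole set, so D --> F violates BCNF; decompose into {D, F} and {A, B, C, D, E}.
{D, F}: every determinant is a superkey — BCNF.
Within {A, B, C, D, E}: {B}⁺ ∩ {A, B, C, D, E} = {B, D}, not the whole set, so B --> D violates BCNF; decompose into {B, D} and {A, B, C, E}.
{B, D}: every determinant is a superkey — BCNF.
{A, B, C, E}: every determinant is a superkey — BCNF.

{A, B, C, E}; {B, D}; {D, F}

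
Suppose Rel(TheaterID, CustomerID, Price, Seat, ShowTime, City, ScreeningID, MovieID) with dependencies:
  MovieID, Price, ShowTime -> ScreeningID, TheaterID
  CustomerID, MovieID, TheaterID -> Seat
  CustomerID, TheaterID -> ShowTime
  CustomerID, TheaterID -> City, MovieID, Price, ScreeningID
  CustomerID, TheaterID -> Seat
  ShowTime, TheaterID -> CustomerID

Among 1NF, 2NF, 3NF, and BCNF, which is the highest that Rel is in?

BCNF

Candidate keys: {CustomerID, TheaterID}, {MovieID, Price, ShowTime}, {ShowTime, TheaterID}. Prime attributes: {CustomerID, MovieID, Price, ShowTime, TheaterID}.
The left-hand side of every FD is a superkey, so BCNF is satisfied.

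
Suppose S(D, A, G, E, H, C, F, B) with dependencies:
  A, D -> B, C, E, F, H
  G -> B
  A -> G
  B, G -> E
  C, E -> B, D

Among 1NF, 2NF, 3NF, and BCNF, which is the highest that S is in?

1NF

Candidate keys: {A, C}, {A, D}. Prime attributes: {A, C, D}.
G -> B breaks BCNF: {G}⁺ = {B, E, G}, so {G} is not a superkey.
Because {B} is non-prime and the left side of G -> B is not a superkey, the relation is not in 3NF.
Since {A} ⊂ {A, C} and {A}⁺ ⊇ {B, E, G} with {B, E, G} non-prime, there is a partial dependency; 2NF fails.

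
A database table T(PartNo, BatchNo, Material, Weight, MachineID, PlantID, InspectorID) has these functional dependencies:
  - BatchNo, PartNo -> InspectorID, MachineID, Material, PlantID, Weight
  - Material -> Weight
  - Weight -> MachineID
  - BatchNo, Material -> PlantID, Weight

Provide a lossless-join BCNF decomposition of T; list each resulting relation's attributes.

{BatchNo, InspectorID, Material, PartNo}; {BatchNo, Material, PlantID}; {MachineID, Weight}; {Material, Weight}

Candidate key of the original relation: {BatchNo, PartNo}.
{BatchNo, InspectorID, MachineID, Material, PartNo, PlantID, Weight}: {Material} determines {MachineID, Material, Weight} here but is not a superkey — split on Material -> MachineID, Weight, giving {MachineID, Material, Weight} and {BatchNo, InspectorID, Material, PartNo, PlantID}.
{MachineID, Material, Weight}: {Weight} determines {MachineID, Weight} here but is not a superkey — split on Weight -> MachineID, giving {MachineID, Weight} and {Material, Weight}.
{MachineID, Weight} is in BCNF.
{Material, Weight} is in BCNF.
{BatchNo, InspectorID, Material, PartNo, PlantID}: {BatchNo, Material} determines {BatchNo, Material, PlantID} here but is not a superkey — split on BatchNo, Material -> PlantID, giving {BatchNo, Material, PlantID} and {BatchNo, InspectorID, Material, PartNo}.
{BatchNo, Material, PlantID} is in BCNF.
{BatchNo, InspectorID, Material, PartNo} is in BCNF.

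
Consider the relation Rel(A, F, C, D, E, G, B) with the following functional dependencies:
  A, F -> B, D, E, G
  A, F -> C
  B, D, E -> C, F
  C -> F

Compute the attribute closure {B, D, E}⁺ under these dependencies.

{B, C, D, E, F}

Start with {B, D, E}.
B, D, E -> C, F applies; add {C, F} → now {B, C, D, E, F}.
No further FD applies.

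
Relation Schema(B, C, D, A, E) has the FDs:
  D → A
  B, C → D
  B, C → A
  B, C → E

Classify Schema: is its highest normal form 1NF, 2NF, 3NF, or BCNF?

Candidate key: {B, C}. Prime attributes: {B, C}.
For D → A we have {D}⁺ = {A, D}; {D} is not a superkey, so BCNF fails.
D → A determines the non-prime attribute {A} from a non-superkey — 3NF is violated.
Checking every proper subset of each key, none determines a non-prime attribute — 2NF is satisfied.

2NF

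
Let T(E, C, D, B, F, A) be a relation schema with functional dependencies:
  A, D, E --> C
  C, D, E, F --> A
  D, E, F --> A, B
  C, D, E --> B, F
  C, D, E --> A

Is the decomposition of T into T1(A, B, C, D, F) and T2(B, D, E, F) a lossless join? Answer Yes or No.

Common attributes: {B, D, F}; their closure is {B, D, F}.
The closure covers neither T1 nor T2 entirely; the join is not lossless.

No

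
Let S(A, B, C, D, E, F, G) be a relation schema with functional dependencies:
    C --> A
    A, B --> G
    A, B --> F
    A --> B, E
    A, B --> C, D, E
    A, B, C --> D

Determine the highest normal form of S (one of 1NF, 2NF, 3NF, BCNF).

Candidate keys: {A}, {C}. Prime attributes: {A, C}.
Every FD has a superkey on the left, so the relation is in BCNF.

BCNF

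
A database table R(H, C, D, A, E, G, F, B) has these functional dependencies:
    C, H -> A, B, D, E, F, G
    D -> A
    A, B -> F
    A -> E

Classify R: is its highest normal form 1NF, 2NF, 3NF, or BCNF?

Candidate key: {C, H}. Prime attributes: {C, H}.
D -> A: {D}⁺ = {A, D, E}, which is not all of the attributes, so the left side is not a superkey — BCNF is violated.
D -> A determines the non-prime attribute {A} from a non-superkey — 3NF is violated.
No non-prime attribute depends on a proper subset of any candidate key, so 2NF holds.

2NF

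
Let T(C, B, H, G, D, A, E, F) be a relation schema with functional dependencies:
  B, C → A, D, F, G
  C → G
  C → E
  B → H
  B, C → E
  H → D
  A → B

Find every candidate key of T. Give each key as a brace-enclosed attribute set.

{A, C}, {B, C}

Attributes never on any right-hand side: {C} — every candidate key must contain it.
Closure of {A, C} is {A, B, C, D, E, F, G, H}, the whole schema; {A, C} is a candidate key.
Closure of {B, C} is {A, B, C, D, E, F, G, H}, the whole schema; {B, C} is a candidate key.
Any other superkey properly contains one of these, so there are no further candidate keys.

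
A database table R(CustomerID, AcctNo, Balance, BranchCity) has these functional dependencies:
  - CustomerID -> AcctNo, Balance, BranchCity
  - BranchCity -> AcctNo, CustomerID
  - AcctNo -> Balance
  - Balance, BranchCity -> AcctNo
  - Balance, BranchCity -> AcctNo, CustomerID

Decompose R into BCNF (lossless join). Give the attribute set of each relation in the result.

{AcctNo, Balance}; {AcctNo, BranchCity, CustomerID}

Candidate keys of the original relation: {BranchCity}, {CustomerID}.
{AcctNo, Balance, BranchCity, CustomerID}: {AcctNo} determines {AcctNo, Balance} here but is not a superkey — split on AcctNo -> Balance, giving {AcctNo, Balance} and {AcctNo, BranchCity, CustomerID}.
{AcctNo, Balance}: every determinant is a superkey — BCNF.
{AcctNo, BranchCity, CustomerID}: every determinant is a superkey — BCNF.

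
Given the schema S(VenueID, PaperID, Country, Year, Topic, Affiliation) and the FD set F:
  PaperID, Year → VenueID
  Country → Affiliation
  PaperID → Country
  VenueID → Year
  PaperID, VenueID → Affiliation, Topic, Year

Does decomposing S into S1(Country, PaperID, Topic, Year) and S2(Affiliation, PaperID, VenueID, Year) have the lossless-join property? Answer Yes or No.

S1 ∩ S2 = {PaperID, Year}; its closure under F is {Affiliation, Country, PaperID, Topic, VenueID, Year}.
Since S1 ⊆ {Affiliation, Country, PaperID, Topic, VenueID, Year}, the intersection is a superkey of S1; the decomposition is lossless.

Yes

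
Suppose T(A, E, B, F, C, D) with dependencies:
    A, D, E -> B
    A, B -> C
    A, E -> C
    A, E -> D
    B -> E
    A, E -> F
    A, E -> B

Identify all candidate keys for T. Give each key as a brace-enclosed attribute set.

{A, B}, {A, E}

{A} never appears on the right of any FD, so every key must include it.
Closure of {A, B} is {A, B, C, D, E, F}, the whole schema; {A, B} is a candidate key.
Closure of {A, E} is {A, B, C, D, E, F}, the whole schema; {A, E} is a candidate key.
Any other superkey properly contains one of these, so there are no further candidate keys.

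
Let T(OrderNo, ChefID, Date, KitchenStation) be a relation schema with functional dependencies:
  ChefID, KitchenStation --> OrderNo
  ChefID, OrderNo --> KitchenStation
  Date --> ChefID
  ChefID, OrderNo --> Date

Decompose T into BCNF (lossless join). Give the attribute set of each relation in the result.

Candidate keys of the original relation: {ChefID, KitchenStation}, {ChefID, OrderNo}, {Date, KitchenStation}, {Date, OrderNo}.
Within {ChefID, Date, KitchenStation, OrderNo}: {Date}⁺ ∩ {ChefID, Date, KitchenStation, OrderNo} = {ChefID, Date}, not the whole set, so Date --> ChefID violates BCNF; decompose into {ChefID, Date} and {Date, KitchenStation, OrderNo}.
{ChefID, Date}: every determinant is a superkey — BCNF.
{Date, KitchenStation, OrderNo}: every determinant is a superkey — BCNF.

{ChefID, Date}; {Date, KitchenStation, OrderNo}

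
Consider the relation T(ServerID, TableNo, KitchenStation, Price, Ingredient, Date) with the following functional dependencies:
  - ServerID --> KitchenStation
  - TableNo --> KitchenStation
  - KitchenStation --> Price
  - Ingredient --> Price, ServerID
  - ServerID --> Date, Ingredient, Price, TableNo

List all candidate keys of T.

{Ingredient}, {ServerID}

{Ingredient}⁺ = {Date, Ingredient, KitchenStation, Price, ServerID, TableNo} — all of the relation — so {Ingredient} is a candidate key.
{ServerID}⁺ = {Date, Ingredient, KitchenStation, Price, ServerID, TableNo} — all of the relation — so {ServerID} is a candidate key.
No proper subset of any of these is a key, and no other minimal superkey exists.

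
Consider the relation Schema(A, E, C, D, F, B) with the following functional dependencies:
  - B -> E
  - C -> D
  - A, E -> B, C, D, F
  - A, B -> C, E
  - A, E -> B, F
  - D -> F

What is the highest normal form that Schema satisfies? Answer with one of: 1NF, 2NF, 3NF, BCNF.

2NF

Candidate keys: {A, B}, {A, E}. Prime attributes: {A, B, E}.
B -> E breaks BCNF: {B}⁺ = {B, E}, so {B} is not a superkey.
Because {D} is non-prime and the left side of C -> D is not a superkey, the relation is not in 3NF.
No proper subset of a key has a non-prime attribute in its closure, so there is no partial dependency; 2NF holds.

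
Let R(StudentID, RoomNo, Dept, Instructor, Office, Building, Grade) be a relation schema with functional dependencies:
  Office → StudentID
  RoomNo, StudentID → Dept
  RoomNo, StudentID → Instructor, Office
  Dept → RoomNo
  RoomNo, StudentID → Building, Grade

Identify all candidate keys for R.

{Dept, Office}, {Dept, StudentID}, {Office, RoomNo}, {RoomNo, StudentID}

{Dept, Office} is a candidate key since {Dept, Office}⁺ = {Building, Dept, Grade, Instructor, Office, RoomNo, StudentID} covers every attribute.
{Dept, StudentID} is a candidate key since {Dept, StudentID}⁺ = {Building, Dept, Grade, Instructor, Office, RoomNo, StudentID} covers every attribute.
{Office, RoomNo} is a candidate key since {Office, RoomNo}⁺ = {Building, Dept, Grade, Instructor, Office, RoomNo, StudentID} covers every attribute.
{RoomNo, StudentID} is a candidate key since {RoomNo, StudentID}⁺ = {Building, Dept, Grade, Instructor, Office, RoomNo, StudentID} covers every attribute.
Any other superkey properly contains one of these, so there are no further candidate keys.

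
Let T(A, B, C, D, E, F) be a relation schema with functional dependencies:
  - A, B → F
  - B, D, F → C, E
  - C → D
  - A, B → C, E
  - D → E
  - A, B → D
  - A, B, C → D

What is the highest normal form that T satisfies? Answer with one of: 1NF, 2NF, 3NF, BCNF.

2NF

Candidate key: {A, B}. Prime attributes: {A, B}.
B, D, F → C, E breaks BCNF: {B, D, F}⁺ = {B, C, D, E, F}, so {B, D, F} is not a superkey.
B, D, F → C, E has non-prime {C, E} on the right and a non-superkey on the left, so 3NF fails.
No proper subset of a key has a non-prime attribute in its closure, so there is no partial dependency; 2NF holds.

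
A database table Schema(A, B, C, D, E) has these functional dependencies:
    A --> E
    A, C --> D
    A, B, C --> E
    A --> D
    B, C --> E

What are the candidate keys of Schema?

{A, B, C}

{A, B, C} never appear on the right of any FD, so every key must include all of them.
{A, B, C}⁺ = {A, B, C, D, E} — all of the relation — so {A, B, C} is a candidate key.
No other minimal set has full closure, so this is the only candidate key.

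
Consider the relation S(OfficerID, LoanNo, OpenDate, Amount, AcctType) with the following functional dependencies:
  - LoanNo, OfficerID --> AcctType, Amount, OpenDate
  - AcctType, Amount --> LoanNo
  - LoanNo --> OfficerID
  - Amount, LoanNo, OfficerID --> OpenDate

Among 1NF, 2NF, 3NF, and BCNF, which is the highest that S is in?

BCNF

Candidate keys: {AcctType, Amount}, {LoanNo}. Prime attributes: {AcctType, Amount, LoanNo}.
The left-hand side of every FD is a superkey, so BCNF is satisfied.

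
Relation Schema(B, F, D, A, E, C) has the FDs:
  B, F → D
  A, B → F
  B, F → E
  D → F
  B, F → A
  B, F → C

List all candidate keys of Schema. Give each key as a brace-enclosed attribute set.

No FD produces {B}, so it must be in every candidate key.
{A, B}⁺ = {A, B, C, D, E, F} — all of the relation — so {A, B} is a candidate key.
{B, D}⁺ = {A, B, C, D, E, F} — all of the relation — so {B, D} is a candidate key.
{B, F}⁺ = {A, B, C, D, E, F} — all of the relation — so {B, F} is a candidate key.
No proper subset of any of these is a key, and no other minimal superkey exists.

{A, B}, {B, D}, {B, F}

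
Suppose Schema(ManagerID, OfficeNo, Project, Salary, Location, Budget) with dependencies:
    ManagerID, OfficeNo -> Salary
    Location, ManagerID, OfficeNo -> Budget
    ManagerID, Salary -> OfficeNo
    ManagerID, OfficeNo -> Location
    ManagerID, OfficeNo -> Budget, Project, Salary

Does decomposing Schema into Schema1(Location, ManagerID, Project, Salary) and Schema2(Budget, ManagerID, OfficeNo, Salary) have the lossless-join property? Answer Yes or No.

The shared attributes are {ManagerID, Salary} and {ManagerID, Salary}⁺ = {Budget, Location, ManagerID, OfficeNo, Project, Salary}.
This includes all of Schema1, so the common attributes are a superkey of Schema1 — the join is lossless.

Yes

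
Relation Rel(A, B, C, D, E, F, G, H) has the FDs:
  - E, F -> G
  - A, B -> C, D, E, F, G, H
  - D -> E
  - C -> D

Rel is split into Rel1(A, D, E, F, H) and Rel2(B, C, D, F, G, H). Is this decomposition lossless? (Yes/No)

The shared attributes are {D, F, H} and {D, F, H}⁺ = {D, E, F, G, H}.
Neither Rel1 nor Rel2 is contained in that closure, so the decomposition is lossy.

No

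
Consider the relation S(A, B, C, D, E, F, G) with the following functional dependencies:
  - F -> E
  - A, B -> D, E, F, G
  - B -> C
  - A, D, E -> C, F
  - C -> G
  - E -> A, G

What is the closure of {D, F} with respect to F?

Start with {D, F}.
F -> E applies; add {E} → now {D, E, F}.
E -> A, G applies; add {A, G} → now {A, D, E, F, G}.
A, D, E -> C, F applies; add {C} → now {A, C, D, E, F, G}.
No further FD applies.

{A, C, D, E, F, G}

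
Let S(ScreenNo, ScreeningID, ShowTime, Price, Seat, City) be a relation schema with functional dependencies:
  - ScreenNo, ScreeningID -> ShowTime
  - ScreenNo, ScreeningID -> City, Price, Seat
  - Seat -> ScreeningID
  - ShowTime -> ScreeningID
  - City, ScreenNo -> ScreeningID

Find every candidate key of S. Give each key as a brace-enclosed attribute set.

No FD produces {ScreenNo}, so it must be in every candidate key.
Closure of {City, ScreenNo} is {City, Price, ScreenNo, ScreeningID, Seat, ShowTime}, the whole schema; {City, ScreenNo} is a candidate key.
Closure of {ScreenNo, ScreeningID} is {City, Price, ScreenNo, ScreeningID, Seat, ShowTime}, the whole schema; {ScreenNo, ScreeningID} is a candidate key.
Closure of {ScreenNo, Seat} is {City, Price, ScreenNo, ScreeningID, Seat, ShowTime}, the whole schema; {ScreenNo, Seat} is a candidate key.
Closure of {ScreenNo, ShowTime} is {City, Price, ScreenNo, ScreeningID, Seat, ShowTime}, the whole schema; {ScreenNo, ShowTime} is a candidate key.
Any other superkey properly contains one of these, so there are no further candidate keys.

{City, ScreenNo}, {ScreenNo, ScreeningID}, {ScreenNo, Seat}, {ScreenNo, ShowTime}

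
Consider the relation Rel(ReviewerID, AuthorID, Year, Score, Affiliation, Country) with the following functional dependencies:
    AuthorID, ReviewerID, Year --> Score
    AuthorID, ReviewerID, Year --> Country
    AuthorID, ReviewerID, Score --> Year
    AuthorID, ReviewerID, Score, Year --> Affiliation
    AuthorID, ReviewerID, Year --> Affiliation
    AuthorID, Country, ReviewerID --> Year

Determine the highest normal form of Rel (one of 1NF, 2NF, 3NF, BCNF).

BCNF

Candidate keys: {AuthorID, Country, ReviewerID}, {AuthorID, ReviewerID, Score}, {AuthorID, ReviewerID, Year}. Prime attributes: {AuthorID, Country, ReviewerID, Score, Year}.
The left-hand side of every FD is a superkey, so BCNF is satisfied.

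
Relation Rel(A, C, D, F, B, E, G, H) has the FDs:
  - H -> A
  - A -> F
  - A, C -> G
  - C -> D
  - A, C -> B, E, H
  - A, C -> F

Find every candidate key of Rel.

Attributes never on any right-hand side: {C} — every candidate key must contain it.
{A, C} is a candidate key since {A, C}⁺ = {A, B, C, D, E, F, G, H} covers every attribute.
{C, H} is a candidate key since {C, H}⁺ = {A, B, C, D, E, F, G, H} covers every attribute.
No proper subset of any of these is a key, and no other minimal superkey exists.

{A, C}, {C, H}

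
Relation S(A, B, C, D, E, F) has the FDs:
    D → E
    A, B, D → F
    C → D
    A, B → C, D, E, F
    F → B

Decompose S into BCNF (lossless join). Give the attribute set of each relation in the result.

Candidate keys of the original relation: {A, B}, {A, F}.
{A, B, C, D, E, F}: {D} determines {D, E} here but is not a superkey — split on D → E, giving {D, E} and {A, B, C, D, F}.
{D, E} has no BCNF violation.
{A, B, C, D, F}: {C} determines {C, D} here but is not a superkey — split on C → D, giving {C, D} and {A, B, C, F}.
{C, D} has no BCNF violation.
{A, B, C, F}: {F} determines {B, F} here but is not a superkey — split on F → B, giving {B, F} and {A, C, F}.
{B, F} has no BCNF violation.
{A, C, F} has no BCNF violation.

{A, C, F}; {B, F}; {C, D}; {D, E}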